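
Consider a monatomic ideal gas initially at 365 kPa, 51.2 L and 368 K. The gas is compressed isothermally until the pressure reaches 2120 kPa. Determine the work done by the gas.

n = P₁V₁/(RT₁) = 365×51.2/(8.314×368) = 6.11 mol.
Isothermal: T stays 368 K; PV = const ⇒ V₂ = 8.82 L, P₂ = 2120 kPa.
W = nRT ln(V₂/V₁) = 6.11×8.314×368×ln(0.172) = -32900 J.

-32900 J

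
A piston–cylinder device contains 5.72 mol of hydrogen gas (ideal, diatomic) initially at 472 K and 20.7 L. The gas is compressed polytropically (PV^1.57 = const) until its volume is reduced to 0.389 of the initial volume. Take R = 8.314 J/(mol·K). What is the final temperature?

808 K

P₁ = nRT₁/V₁ = 5.72×8.314×472/20.7 = 1080 kPa.
Polytropic n=1.57: T₂ = T₁(V₁/V₂)^(n−1) = 472×(2.57)^0.57 = 808 K; P₂ = P₁(V₁/V₂)^n = 4770 kPa.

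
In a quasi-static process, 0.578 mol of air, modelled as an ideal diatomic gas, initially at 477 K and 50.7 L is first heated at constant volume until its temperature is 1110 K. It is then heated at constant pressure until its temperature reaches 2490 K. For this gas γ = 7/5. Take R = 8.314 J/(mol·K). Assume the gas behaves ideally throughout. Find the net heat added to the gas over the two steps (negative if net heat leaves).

30800 J

P₁ = nRT₁/V₁ = 0.578×8.314×477/50.7 = 45.2 kPa.
Step 1 — Isochoric: V stays 50.7 L; P/T = const ⇒ T₂ = 1110 K, P₂ = 105 kPa.
W = 0 (no volume change).
ΔU = nCvΔT = 0.578×20.8×(1110−477) = 7600 J.
Q = ΔU = 7600 J.
State after step 1: P = 105 kPa, V = 50.7 L, T = 1110 K.
Step 2 — Isobaric: P stays 105 kPa; V/T = const ⇒ T₂ = 2490 K, V₂ = 114 L.
W = PΔV = 105×(114−50.7) kPa·L = 6630 J.
ΔU = nCvΔT = 0.578×20.8×(2490−1110) = 16600 J.
Q = ΔU + W = nCpΔT = 23200 J.
Net over both steps: W = 6630 J, Q = 30800 J, ΔU = 24200 J.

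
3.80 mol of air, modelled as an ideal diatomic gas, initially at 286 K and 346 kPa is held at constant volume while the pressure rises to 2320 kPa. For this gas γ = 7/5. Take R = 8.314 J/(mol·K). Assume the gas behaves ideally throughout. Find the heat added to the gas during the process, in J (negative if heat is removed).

129000 J

V₁ = nRT₁/P₁ = 3.80×8.314×286/346 = 26.1 L.
Isochoric: V stays 26.1 L; P/T = const ⇒ T₂ = 1920 K, P₂ = 2320 kPa.
W = 0 (no volume change).
ΔU = nCvΔT = 3.80×20.8×(1920−286) = 129000 J.
Q = ΔU = 129000 J.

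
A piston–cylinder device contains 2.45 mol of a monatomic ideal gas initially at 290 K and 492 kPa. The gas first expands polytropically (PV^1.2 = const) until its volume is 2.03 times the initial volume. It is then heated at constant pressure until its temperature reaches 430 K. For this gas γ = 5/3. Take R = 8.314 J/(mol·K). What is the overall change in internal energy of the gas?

V₁ = nRT₁/P₁ = 2.45×8.314×290/492 = 12.0 L.
Step 1 — Polytropic n=1.2: T₂ = T₁(V₁/V₂)^(n−1) = 290×(0.493)^0.20 = 252 K; P₂ = P₁(V₁/V₂)^n = 210 kPa.
W = (P₁V₁−P₂V₂)/(n−1) = (492×12.0−210×24.4)/0.20 = 3900 J.
ΔU = nCvΔT = 2.45×12.5×(252−290) = -1170 J.
Q = ΔU + W = 2730 J.
State after step 1: P = 210 kPa, V = 24.4 L, T = 252 K.
Step 2 — Isobaric: P stays 210 kPa; V/T = const ⇒ T₂ = 430 K, V₂ = 41.6 L.
W = PΔV = 210×(41.6−24.4) kPa·L = 3630 J.
ΔU = nCvΔT = 2.45×12.5×(430−252) = 5450 J.
Q = ΔU + W = nCpΔT = 9080 J.
Net over both steps: W = 7530 J, Q = 11800 J, ΔU = 4280 J.

4280 J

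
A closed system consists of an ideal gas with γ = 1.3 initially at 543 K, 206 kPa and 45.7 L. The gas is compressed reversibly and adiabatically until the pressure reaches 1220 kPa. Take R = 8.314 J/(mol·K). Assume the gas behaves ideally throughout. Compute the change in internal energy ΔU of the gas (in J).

n = P₁V₁/(RT₁) = 206×45.7/(8.314×543) = 2.09 mol.
Adiabatic: T₂/T₁ = (P₂/P₁)^((γ−1)/γ) ⇒ T₂ = 543×(5.92)^0.231 = 819 K; V₂ = 11.6 L.
For an ideal gas ΔU = nCvΔT with Cv = R/(γ−1) = 27.7 J/(mol·K).
ΔU = 2.09×27.7×(819−543) = 15900 J.

15900 J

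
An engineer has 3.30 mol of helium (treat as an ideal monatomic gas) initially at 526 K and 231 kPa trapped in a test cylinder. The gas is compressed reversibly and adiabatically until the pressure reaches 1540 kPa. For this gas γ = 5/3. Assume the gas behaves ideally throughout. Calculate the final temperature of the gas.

1120 K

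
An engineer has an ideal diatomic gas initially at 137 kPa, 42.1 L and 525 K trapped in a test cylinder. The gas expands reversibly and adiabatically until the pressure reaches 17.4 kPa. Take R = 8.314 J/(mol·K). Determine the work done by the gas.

6420 J

n = P₁V₁/(RT₁) = 137×42.1/(8.314×525) = 1.32 mol.
Adiabatic: T₂/T₁ = (P₂/P₁)^((γ−1)/γ) ⇒ T₂ = 525×(0.127)^0.286 = 291 K; V₂ = 184 L.
ΔU = nCvΔT = 1.32×20.8×(291−525) = -6420 J.
Q = 0 for an adiabatic process, so W = −ΔU = 6420 J.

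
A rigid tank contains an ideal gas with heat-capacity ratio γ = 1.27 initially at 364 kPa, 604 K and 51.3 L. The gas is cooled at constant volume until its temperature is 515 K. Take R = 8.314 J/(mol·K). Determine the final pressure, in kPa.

310 kPa

Isochoric: V stays 51.3 L; P/T = const ⇒ T₂ = 515 K, P₂ = 310 kPa.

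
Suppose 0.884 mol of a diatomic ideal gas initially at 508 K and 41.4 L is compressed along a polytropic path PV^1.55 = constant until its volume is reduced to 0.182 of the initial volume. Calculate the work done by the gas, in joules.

P₁ = nRT₁/V₁ = 0.884×8.314×508/41.4 = 90.2 kPa.
Polytropic n=1.55: T₂ = T₁(V₁/V₂)^(n−1) = 508×(5.49)^0.55 = 1300 K; P₂ = P₁(V₁/V₂)^n = 1260 kPa.
W = (P₁V₁−P₂V₂)/(n−1) = (90.2×41.4−1260×7.53)/0.55 = -10500 J.

-10500 J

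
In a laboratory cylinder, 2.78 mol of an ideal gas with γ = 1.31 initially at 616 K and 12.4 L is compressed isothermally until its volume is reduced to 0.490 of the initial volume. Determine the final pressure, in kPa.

2340 kPa

P₁ = nRT₁/V₁ = 2.78×8.314×616/12.4 = 1150 kPa.
Isothermal: T stays 616 K; PV = const ⇒ V₂ = 6.08 L, P₂ = 2340 kPa.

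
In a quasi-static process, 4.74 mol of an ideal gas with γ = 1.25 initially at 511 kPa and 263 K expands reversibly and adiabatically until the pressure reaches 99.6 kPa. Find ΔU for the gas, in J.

V₁ = nRT₁/P₁ = 4.74×8.314×263/511 = 20.3 L.
Adiabatic: T₂/T₁ = (P₂/P₁)^((γ−1)/γ) ⇒ T₂ = 263×(0.195)^0.200 = 190 K; V₂ = 75.0 L.
For an ideal gas ΔU = nCvΔT with Cv = R/(γ−1) = 33.3 J/(mol·K).
ΔU = 4.74×33.3×(190−263) = -11600 J.

-11600 J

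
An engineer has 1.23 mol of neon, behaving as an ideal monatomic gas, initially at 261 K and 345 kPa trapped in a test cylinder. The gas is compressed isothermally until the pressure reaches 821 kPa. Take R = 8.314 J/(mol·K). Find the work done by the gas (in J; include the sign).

-2310 J

V₁ = nRT₁/P₁ = 1.23×8.314×261/345 = 7.74 L.
Isothermal: T stays 261 K; PV = const ⇒ V₂ = 3.25 L, P₂ = 821 kPa.
W = nRT ln(V₂/V₁) = 1.23×8.314×261×ln(0.420) = -2310 J.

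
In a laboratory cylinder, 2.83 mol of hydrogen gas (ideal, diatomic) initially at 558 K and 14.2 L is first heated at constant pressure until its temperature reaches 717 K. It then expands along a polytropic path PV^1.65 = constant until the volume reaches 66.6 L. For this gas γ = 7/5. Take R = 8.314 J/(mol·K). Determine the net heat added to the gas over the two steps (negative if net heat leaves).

3860 J

P₁ = nRT₁/V₁ = 2.83×8.314×558/14.2 = 925 kPa.
Step 1 — Isobaric: P stays 925 kPa; V/T = const ⇒ T₂ = 717 K, V₂ = 18.2 L.
W = PΔV = 925×(18.2−14.2) kPa·L = 3740 J.
ΔU = nCvΔT = 2.83×20.8×(717−558) = 9350 J.
Q = ΔU + W = nCpΔT = 13100 J.
State after step 1: P = 925 kPa, V = 18.2 L, T = 717 K.
Step 2 — Polytropic n=1.65: T₂ = T₁(V₁/V₂)^(n−1) = 717×(0.274)^0.65 = 309 K; P₂ = P₁(V₁/V₂)^n = 109 kPa.
W = (P₁V₁−P₂V₂)/(n−1) = (925×18.2−109×66.6)/0.65 = 14800 J.
ΔU = nCvΔT = 2.83×20.8×(309−717) = -24000 J.
Q = ΔU + W = -9230 J.
Net over both steps: W = 18500 J, Q = 3860 J, ΔU = -14600 J.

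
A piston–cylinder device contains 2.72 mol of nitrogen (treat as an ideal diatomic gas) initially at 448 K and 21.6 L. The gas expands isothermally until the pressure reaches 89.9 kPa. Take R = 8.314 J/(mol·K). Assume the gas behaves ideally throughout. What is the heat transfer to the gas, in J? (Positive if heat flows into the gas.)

P₁ = nRT₁/V₁ = 2.72×8.314×448/21.6 = 469 kPa.
Isothermal: T stays 448 K; PV = const ⇒ V₂ = 113 L, P₂ = 89.9 kPa.
ΔU = 0 (ideal gas, T constant).
W = nRT ln(V₂/V₁) = 2.72×8.314×448×ln(5.22) = 16700 J.
Q = ΔU + W = 16700 J.

16700 J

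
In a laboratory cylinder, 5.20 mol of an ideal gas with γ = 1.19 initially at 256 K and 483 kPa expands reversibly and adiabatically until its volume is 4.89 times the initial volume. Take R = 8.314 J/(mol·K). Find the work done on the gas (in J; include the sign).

V₁ = nRT₁/P₁ = 5.20×8.314×256/483 = 22.9 L.
Adiabatic: TV^(γ−1) = const ⇒ T₂ = 256×(0.204)^0.190 = 189 K; PV^γ = const ⇒ P₂ = 73.1 kPa.
ΔU = nCvΔT = 5.20×43.8×(189−256) = -15200 J.
Q = 0 for an adiabatic process, so W = −ΔU = 15200 J.
Work done on the gas = −W_by = -15200 J.

-15200 J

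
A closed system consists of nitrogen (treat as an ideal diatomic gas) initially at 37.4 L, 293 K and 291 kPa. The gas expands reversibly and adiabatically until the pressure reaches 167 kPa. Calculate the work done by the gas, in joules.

n = P₁V₁/(RT₁) = 291×37.4/(8.314×293) = 4.47 mol.
Adiabatic: T₂/T₁ = (P₂/P₁)^((γ−1)/γ) ⇒ T₂ = 293×(0.574)^0.286 = 250 K; V₂ = 55.6 L.
ΔU = nCvΔT = 4.47×20.8×(250−293) = -3990 J.
Q = 0 for an adiabatic process, so W = −ΔU = 3990 J.

3990 J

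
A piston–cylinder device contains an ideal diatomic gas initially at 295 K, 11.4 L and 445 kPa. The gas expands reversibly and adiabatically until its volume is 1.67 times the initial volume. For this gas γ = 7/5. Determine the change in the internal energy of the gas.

n = P₁V₁/(RT₁) = 445×11.4/(8.314×295) = 2.07 mol.
Adiabatic: TV^(γ−1) = const ⇒ T₂ = 295×(0.599)^0.400 = 240 K; PV^γ = const ⇒ P₂ = 217 kPa.
For an ideal gas ΔU = nCvΔT with Cv = (5/2)R = 20.8 J/(mol·K).
ΔU = 2.07×20.8×(240−295) = -2350 J.

-2350 J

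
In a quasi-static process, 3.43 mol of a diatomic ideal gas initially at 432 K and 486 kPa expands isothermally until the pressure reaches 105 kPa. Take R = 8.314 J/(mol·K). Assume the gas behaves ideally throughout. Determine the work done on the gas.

V₁ = nRT₁/P₁ = 3.43×8.314×432/486 = 25.3 L.
Isothermal: T stays 432 K; PV = const ⇒ V₂ = 117 L, P₂ = 105 kPa.
W = nRT ln(V₂/V₁) = 3.43×8.314×432×ln(4.63) = 18900 J.
Work done on the gas = −W_by = -18900 J.

-18900 J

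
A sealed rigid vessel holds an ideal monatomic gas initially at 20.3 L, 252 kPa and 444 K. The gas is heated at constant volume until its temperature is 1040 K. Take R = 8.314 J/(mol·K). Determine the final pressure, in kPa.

Isochoric: V stays 20.3 L; P/T = const ⇒ T₂ = 1040 K, P₂ = 590 kPa.

590 kPa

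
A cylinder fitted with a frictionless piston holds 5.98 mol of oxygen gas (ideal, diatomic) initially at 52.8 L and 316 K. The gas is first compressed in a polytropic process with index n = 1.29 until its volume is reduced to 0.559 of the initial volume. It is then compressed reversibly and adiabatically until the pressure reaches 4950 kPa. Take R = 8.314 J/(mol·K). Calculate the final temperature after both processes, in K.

674 K

P₁ = nRT₁/V₁ = 5.98×8.314×316/52.8 = 298 kPa.
Step 1 — Polytropic n=1.29: T₂ = T₁(V₁/V₂)^(n−1) = 316×(1.79)^0.29 = 374 K; P₂ = P₁(V₁/V₂)^n = 630 kPa.
W = (P₁V₁−P₂V₂)/(n−1) = (298×52.8−630×29.5)/0.29 = -9950 J.
ΔU = nCvΔT = 5.98×20.8×(374−316) = 7220 J.
Q = ΔU + W = -2740 J.
State after step 1: P = 630 kPa, V = 29.5 L, T = 374 K.
Step 2 — Adiabatic: T₂/T₁ = (P₂/P₁)^((γ−1)/γ) ⇒ T₂ = 374×(7.86)^0.286 = 674 K; V₂ = 6.77 L.
ΔU = nCvΔT = 5.98×20.8×(674−374) = 37300 J.
Q = 0 for an adiabatic process, so W = −ΔU = -37300 J.
Net over both steps: W = -47200 J, Q = -2740 J, ΔU = 44500 J.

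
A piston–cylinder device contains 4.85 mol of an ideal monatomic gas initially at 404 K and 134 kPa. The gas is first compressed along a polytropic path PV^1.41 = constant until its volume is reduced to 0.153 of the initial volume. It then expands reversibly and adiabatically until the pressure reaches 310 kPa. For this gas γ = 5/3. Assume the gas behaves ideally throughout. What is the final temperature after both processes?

V₁ = nRT₁/P₁ = 4.85×8.314×404/134 = 122 L.
Step 1 — Polytropic n=1.41: T₂ = T₁(V₁/V₂)^(n−1) = 404×(6.54)^0.41 = 872 K; P₂ = P₁(V₁/V₂)^n = 1890 kPa.
W = (P₁V₁−P₂V₂)/(n−1) = (134×122−1890×18.6)/0.41 = -46100 J.
ΔU = nCvΔT = 4.85×12.5×(872−404) = 28300 J.
Q = ΔU + W = -17700 J.
State after step 1: P = 1890 kPa, V = 18.6 L, T = 872 K.
Step 2 — Adiabatic: T₂/T₁ = (P₂/P₁)^((γ−1)/γ) ⇒ T₂ = 872×(0.164)^0.400 = 423 K; V₂ = 55.0 L.
ΔU = nCvΔT = 4.85×12.5×(423−872) = -27200 J.
Q = 0 for an adiabatic process, so W = −ΔU = 27200 J.
Net over both steps: W = -18900 J, Q = -17700 J, ΔU = 1160 J.

423 K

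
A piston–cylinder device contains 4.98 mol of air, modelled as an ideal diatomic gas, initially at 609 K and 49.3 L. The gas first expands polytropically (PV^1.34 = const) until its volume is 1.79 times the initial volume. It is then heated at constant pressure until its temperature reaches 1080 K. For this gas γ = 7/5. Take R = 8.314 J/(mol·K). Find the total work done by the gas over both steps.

P₁ = nRT₁/V₁ = 4.98×8.314×609/49.3 = 511 kPa.
Step 1 — Polytropic n=1.34: T₂ = T₁(V₁/V₂)^(n−1) = 609×(0.559)^0.34 = 500 K; P₂ = P₁(V₁/V₂)^n = 234 kPa.
W = (P₁V₁−P₂V₂)/(n−1) = (511×49.3−234×88.2)/0.34 = 13300 J.
ΔU = nCvΔT = 4.98×20.8×(500−609) = -11300 J.
Q = ΔU + W = 2000 J.
State after step 1: P = 234 kPa, V = 88.2 L, T = 500 K.
Step 2 — Isobaric: P stays 234 kPa; V/T = const ⇒ T₂ = 1080 K, V₂ = 191 L.
W = PΔV = 234×(191−88.2) kPa·L = 24000 J.
ΔU = nCvΔT = 4.98×20.8×(1080−500) = 60100 J.
Q = ΔU + W = nCpΔT = 84100 J.
Net over both steps: W = 37300 J, Q = 86100 J, ΔU = 48800 J.

37300 J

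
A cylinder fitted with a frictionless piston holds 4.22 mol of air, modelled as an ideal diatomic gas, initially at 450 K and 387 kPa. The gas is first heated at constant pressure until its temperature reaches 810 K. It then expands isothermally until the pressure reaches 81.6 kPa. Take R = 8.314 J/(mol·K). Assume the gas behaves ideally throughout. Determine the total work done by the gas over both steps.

V₁ = nRT₁/P₁ = 4.22×8.314×450/387 = 40.8 L.
Step 1 — Isobaric: P stays 387 kPa; V/T = const ⇒ T₂ = 810 K, V₂ = 73.4 L.
W = PΔV = 387×(73.4−40.8) kPa·L = 12600 J.
ΔU = nCvΔT = 4.22×20.8×(810−450) = 31600 J.
Q = ΔU + W = nCpΔT = 44200 J.
State after step 1: P = 387 kPa, V = 73.4 L, T = 810 K.
Step 2 — Isothermal: T stays 810 K; PV = const ⇒ V₂ = 348 L, P₂ = 81.6 kPa.
ΔU = 0 (ideal gas, T constant).
W = nRT ln(V₂/V₁) = 4.22×8.314×810×ln(4.74) = 44200 J.
Q = ΔU + W = 44200 J.
Net over both steps: W = 56900 J, Q = 88400 J, ΔU = 31600 J.

56900 J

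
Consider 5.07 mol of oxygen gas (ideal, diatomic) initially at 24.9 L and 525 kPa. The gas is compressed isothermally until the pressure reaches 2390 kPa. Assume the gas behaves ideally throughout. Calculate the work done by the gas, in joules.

-19800 J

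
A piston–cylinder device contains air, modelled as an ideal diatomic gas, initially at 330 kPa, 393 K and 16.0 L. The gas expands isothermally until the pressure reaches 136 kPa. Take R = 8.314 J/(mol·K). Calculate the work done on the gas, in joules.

-4680 J

n = P₁V₁/(RT₁) = 330×16.0/(8.314×393) = 1.62 mol.
Isothermal: T stays 393 K; PV = const ⇒ V₂ = 38.8 L, P₂ = 136 kPa.
W = nRT ln(V₂/V₁) = 1.62×8.314×393×ln(2.43) = 4680 J.
Work done on the gas = −W_by = -4680 J.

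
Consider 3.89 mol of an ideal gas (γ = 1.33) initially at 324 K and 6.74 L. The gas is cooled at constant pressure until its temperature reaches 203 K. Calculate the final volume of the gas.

4.22 L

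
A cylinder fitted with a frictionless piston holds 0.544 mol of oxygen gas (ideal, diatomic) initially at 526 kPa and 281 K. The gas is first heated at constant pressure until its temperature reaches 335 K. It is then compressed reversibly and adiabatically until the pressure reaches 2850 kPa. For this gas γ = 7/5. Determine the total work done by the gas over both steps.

-2110 J

V₁ = nRT₁/P₁ = 0.544×8.314×281/526 = 2.42 L.
Step 1 — Isobaric: P stays 526 kPa; V/T = const ⇒ T₂ = 335 K, V₂ = 2.88 L.
W = PΔV = 526×(2.88−2.42) kPa·L = 244 J.
ΔU = nCvΔT = 0.544×20.8×(335−281) = 611 J.
Q = ΔU + W = nCpΔT = 855 J.
State after step 1: P = 526 kPa, V = 2.88 L, T = 335 K.
Step 2 — Adiabatic: T₂/T₁ = (P₂/P₁)^((γ−1)/γ) ⇒ T₂ = 335×(5.42)^0.286 = 543 K; V₂ = 0.862 L.
ΔU = nCvΔT = 0.544×20.8×(543−335) = 2350 J.
Q = 0 for an adiabatic process, so W = −ΔU = -2350 J.
Net over both steps: W = -2110 J, Q = 855 J, ΔU = 2960 J.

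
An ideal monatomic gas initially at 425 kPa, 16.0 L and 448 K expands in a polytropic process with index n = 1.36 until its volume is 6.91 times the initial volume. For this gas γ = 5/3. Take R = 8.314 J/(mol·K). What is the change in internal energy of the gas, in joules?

-5110 J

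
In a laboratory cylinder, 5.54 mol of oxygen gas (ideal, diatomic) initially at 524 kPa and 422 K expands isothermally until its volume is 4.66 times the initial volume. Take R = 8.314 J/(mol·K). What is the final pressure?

112 kPa

V₁ = nRT₁/P₁ = 5.54×8.314×422/524 = 37.1 L.
Isothermal: T stays 422 K; PV = const ⇒ V₂ = 173 L, P₂ = 112 kPa.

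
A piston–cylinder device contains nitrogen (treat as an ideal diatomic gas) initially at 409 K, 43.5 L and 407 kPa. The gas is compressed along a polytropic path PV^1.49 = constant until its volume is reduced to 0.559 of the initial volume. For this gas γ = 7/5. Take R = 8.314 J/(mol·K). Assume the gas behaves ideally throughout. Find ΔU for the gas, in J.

n = P₁V₁/(RT₁) = 407×43.5/(8.314×409) = 5.21 mol.
Polytropic n=1.49: T₂ = T₁(V₁/V₂)^(n−1) = 409×(1.79)^0.49 = 544 K; P₂ = P₁(V₁/V₂)^n = 968 kPa.
For an ideal gas ΔU = nCvΔT with Cv = (5/2)R = 20.8 J/(mol·K).
ΔU = 5.21×20.8×(544−409) = 14600 J.

14600 J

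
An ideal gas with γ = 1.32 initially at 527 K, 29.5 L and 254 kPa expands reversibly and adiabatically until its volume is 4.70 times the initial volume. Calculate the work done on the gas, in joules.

-9150 J

n = P₁V₁/(RT₁) = 254×29.5/(8.314×527) = 1.71 mol.
Adiabatic: TV^(γ−1) = const ⇒ T₂ = 527×(0.213)^0.320 = 321 K; PV^γ = const ⇒ P₂ = 32.9 kPa.
ΔU = nCvΔT = 1.71×26.0×(321−527) = -9150 J.
Q = 0 for an adiabatic process, so W = −ΔU = 9150 J.
Work done on the gas = −W_by = -9150 J.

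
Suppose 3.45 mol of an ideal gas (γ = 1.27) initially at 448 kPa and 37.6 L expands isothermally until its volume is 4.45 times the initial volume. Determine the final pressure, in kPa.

T₁ = P₁V₁/(nR) = 448×37.6/(3.45×8.314) = 587 K.
Isothermal: T stays 587 K; PV = const ⇒ V₂ = 167 L, P₂ = 101 kPa.

101 kPa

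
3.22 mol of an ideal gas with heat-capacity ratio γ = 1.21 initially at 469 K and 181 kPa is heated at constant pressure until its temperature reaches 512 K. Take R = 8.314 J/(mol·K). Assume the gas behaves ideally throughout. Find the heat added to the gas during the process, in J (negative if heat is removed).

6630 J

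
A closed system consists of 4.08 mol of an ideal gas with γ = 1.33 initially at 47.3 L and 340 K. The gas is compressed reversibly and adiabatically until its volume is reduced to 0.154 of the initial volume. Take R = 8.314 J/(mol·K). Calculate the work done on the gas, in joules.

29800 J

P₁ = nRT₁/V₁ = 4.08×8.314×340/47.3 = 244 kPa.
Adiabatic: TV^(γ−1) = const ⇒ T₂ = 340×(6.49)^0.330 = 630 K; PV^γ = const ⇒ P₂ = 2940 kPa.
ΔU = nCvΔT = 4.08×25.2×(630−340) = 29800 J.
Q = 0 for an adiabatic process, so W = −ΔU = -29800 J.
Work done on the gas = −W_by = 29800 J.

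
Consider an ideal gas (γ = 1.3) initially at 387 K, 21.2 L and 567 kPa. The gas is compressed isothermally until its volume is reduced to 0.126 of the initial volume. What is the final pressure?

4500 kPa

Isothermal: T stays 387 K; PV = const ⇒ V₂ = 2.67 L, P₂ = 4500 kPa.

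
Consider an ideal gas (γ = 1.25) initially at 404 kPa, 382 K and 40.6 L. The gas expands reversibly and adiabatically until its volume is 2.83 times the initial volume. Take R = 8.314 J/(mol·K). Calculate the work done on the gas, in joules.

-15000 J

n = P₁V₁/(RT₁) = 404×40.6/(8.314×382) = 5.16 mol.
Adiabatic: TV^(γ−1) = const ⇒ T₂ = 382×(0.353)^0.250 = 295 K; PV^γ = const ⇒ P₂ = 110 kPa.
ΔU = nCvΔT = 5.16×33.3×(295−382) = -15000 J.
Q = 0 for an adiabatic process, so W = −ΔU = 15000 J.
Work done on the gas = −W_by = -15000 J.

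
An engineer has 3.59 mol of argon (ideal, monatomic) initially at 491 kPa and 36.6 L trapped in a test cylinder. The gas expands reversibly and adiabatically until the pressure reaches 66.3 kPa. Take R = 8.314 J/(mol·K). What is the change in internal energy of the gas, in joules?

T₁ = P₁V₁/(nR) = 491×36.6/(3.59×8.314) = 602 K.
Adiabatic: T₂/T₁ = (P₂/P₁)^((γ−1)/γ) ⇒ T₂ = 602×(0.135)^0.400 = 270 K; V₂ = 122 L.
For an ideal gas ΔU = nCvΔT with Cv = (3/2)R = 12.5 J/(mol·K).
ΔU = 3.59×12.5×(270−602) = -14900 J.

-14900 J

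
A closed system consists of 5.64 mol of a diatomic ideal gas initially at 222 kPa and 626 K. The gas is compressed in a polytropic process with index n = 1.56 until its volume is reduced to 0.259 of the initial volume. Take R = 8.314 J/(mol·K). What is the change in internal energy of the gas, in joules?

83000 J

V₁ = nRT₁/P₁ = 5.64×8.314×626/222 = 132 L.
Polytropic n=1.56: T₂ = T₁(V₁/V₂)^(n−1) = 626×(3.86)^0.56 = 1330 K; P₂ = P₁(V₁/V₂)^n = 1830 kPa.
For an ideal gas ΔU = nCvΔT with Cv = (5/2)R = 20.8 J/(mol·K).
ΔU = 5.64×20.8×(1330−626) = 83000 J.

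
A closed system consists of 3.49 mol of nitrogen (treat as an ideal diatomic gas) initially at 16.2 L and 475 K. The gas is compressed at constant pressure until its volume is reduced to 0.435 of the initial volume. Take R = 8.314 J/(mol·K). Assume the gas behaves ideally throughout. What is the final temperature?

P₁ = nRT₁/V₁ = 3.49×8.314×475/16.2 = 851 kPa.
Isobaric: P stays 851 kPa; V/T = const ⇒ T₂ = 207 K, V₂ = 7.05 L.

207 K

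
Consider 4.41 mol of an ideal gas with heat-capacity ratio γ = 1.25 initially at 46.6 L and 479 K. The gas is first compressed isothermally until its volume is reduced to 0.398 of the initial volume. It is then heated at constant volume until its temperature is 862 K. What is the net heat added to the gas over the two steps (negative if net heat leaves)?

40000 J

P₁ = nRT₁/V₁ = 4.41×8.314×479/46.6 = 377 kPa.
Step 1 — Isothermal: T stays 479 K; PV = const ⇒ V₂ = 18.5 L, P₂ = 947 kPa.
ΔU = 0 (ideal gas, T constant).
W = nRT ln(V₂/V₁) = 4.41×8.314×479×ln(0.398) = -16200 J.
Q = ΔU + W = -16200 J.
State after step 1: P = 947 kPa, V = 18.5 L, T = 479 K.
Step 2 — Isochoric: V stays 18.5 L; P/T = const ⇒ T₂ = 862 K, P₂ = 1700 kPa.
W = 0 (no volume change).
ΔU = nCvΔT = 4.41×33.3×(862−479) = 56200 J.
Q = ΔU = 56200 J.
Net over both steps: W = -16200 J, Q = 40000 J, ΔU = 56200 J.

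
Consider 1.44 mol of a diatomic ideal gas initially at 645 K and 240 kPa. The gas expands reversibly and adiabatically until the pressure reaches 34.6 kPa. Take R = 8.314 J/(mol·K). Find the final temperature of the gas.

V₁ = nRT₁/P₁ = 1.44×8.314×645/240 = 32.2 L.
Adiabatic: T₂/T₁ = (P₂/P₁)^((γ−1)/γ) ⇒ T₂ = 645×(0.144)^0.286 = 371 K; V₂ = 128 L.

371 K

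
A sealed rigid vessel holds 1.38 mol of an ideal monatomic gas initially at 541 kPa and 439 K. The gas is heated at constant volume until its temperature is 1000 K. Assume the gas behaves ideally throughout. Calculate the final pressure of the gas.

1230 kPa

V₁ = nRT₁/P₁ = 1.38×8.314×439/541 = 9.31 L.
Isochoric: V stays 9.31 L; P/T = const ⇒ T₂ = 1000 K, P₂ = 1230 kPa.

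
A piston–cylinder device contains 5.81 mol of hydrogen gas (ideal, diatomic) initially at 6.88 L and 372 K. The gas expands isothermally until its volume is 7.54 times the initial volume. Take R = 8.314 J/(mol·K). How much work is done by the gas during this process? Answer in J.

36300 J

P₁ = nRT₁/V₁ = 5.81×8.314×372/6.88 = 2610 kPa.
Isothermal: T stays 372 K; PV = const ⇒ V₂ = 51.9 L, P₂ = 346 kPa.
W = nRT ln(V₂/V₁) = 5.81×8.314×372×ln(7.54) = 36300 J.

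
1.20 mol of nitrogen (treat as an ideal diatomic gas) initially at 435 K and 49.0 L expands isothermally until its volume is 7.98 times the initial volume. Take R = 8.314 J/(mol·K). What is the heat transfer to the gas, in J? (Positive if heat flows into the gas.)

9010 J

P₁ = nRT₁/V₁ = 1.20×8.314×435/49.0 = 88.6 kPa.
Isothermal: T stays 435 K; PV = const ⇒ V₂ = 391 L, P₂ = 11.1 kPa.
ΔU = 0 (ideal gas, T constant).
W = nRT ln(V₂/V₁) = 1.20×8.314×435×ln(7.98) = 9010 J.
Q = ΔU + W = 9010 J.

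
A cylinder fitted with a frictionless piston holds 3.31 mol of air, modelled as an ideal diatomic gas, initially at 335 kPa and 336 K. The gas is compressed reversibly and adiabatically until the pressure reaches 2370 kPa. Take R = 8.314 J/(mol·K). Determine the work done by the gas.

V₁ = nRT₁/P₁ = 3.31×8.314×336/335 = 27.6 L.
Adiabatic: T₂/T₁ = (P₂/P₁)^((γ−1)/γ) ⇒ T₂ = 336×(7.07)^0.286 = 588 K; V₂ = 6.82 L.
ΔU = nCvΔT = 3.31×20.8×(588−336) = 17300 J.
Q = 0 for an adiabatic process, so W = −ΔU = -17300 J.

-17300 J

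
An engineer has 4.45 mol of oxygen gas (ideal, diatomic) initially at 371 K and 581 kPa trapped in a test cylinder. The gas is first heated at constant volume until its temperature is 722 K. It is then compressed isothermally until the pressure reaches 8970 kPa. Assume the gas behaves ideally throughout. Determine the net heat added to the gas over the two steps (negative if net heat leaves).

-22900 J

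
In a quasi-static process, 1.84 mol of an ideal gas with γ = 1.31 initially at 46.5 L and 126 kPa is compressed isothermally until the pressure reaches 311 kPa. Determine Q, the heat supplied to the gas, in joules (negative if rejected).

T₁ = P₁V₁/(nR) = 126×46.5/(1.84×8.314) = 383 K.
Isothermal: T stays 383 K; PV = const ⇒ V₂ = 18.8 L, P₂ = 311 kPa.
ΔU = 0 (ideal gas, T constant).
W = nRT ln(V₂/V₁) = 1.84×8.314×383×ln(0.405) = -5290 J.
Q = ΔU + W = -5290 J.

-5290 J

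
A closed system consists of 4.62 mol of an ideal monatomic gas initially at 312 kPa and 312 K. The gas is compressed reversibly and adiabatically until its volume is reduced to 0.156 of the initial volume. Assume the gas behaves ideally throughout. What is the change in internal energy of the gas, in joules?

V₁ = nRT₁/P₁ = 4.62×8.314×312/312 = 38.4 L.
Adiabatic: TV^(γ−1) = const ⇒ T₂ = 312×(6.41)^0.667 = 1080 K; PV^γ = const ⇒ P₂ = 6900 kPa.
For an ideal gas ΔU = nCvΔT with Cv = (3/2)R = 12.5 J/(mol·K).
ΔU = 4.62×12.5×(1080−312) = 44100 J.

44100 J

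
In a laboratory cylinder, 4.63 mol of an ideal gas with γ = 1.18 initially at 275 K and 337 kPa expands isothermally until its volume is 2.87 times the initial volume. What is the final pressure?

117 kPa

V₁ = nRT₁/P₁ = 4.63×8.314×275/337 = 31.4 L.
Isothermal: T stays 275 K; PV = const ⇒ V₂ = 90.2 L, P₂ = 117 kPa.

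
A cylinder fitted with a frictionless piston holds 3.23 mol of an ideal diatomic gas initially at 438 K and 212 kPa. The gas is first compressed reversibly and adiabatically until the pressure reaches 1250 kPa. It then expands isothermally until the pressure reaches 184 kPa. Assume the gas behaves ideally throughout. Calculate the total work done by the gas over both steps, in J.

V₁ = nRT₁/P₁ = 3.23×8.314×438/212 = 55.5 L.
Step 1 — Adiabatic: T₂/T₁ = (P₂/P₁)^((γ−1)/γ) ⇒ T₂ = 438×(5.90)^0.286 = 727 K; V₂ = 15.6 L.
ΔU = nCvΔT = 3.23×20.8×(727−438) = 19400 J.
Q = 0 for an adiabatic process, so W = −ΔU = -19400 J.
State after step 1: P = 1250 kPa, V = 15.6 L, T = 727 K.
Step 2 — Isothermal: T stays 727 K; PV = const ⇒ V₂ = 106 L, P₂ = 184 kPa.
ΔU = 0 (ideal gas, T constant).
W = nRT ln(V₂/V₁) = 3.23×8.314×727×ln(6.79) = 37400 J.
Q = ΔU + W = 37400 J.
Net over both steps: W = 18000 J, Q = 37400 J, ΔU = 19400 J.

18000 J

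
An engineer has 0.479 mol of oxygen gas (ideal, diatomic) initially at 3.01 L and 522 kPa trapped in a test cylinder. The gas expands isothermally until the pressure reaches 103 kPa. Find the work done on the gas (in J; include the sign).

T₁ = P₁V₁/(nR) = 522×3.01/(0.479×8.314) = 395 K.
Isothermal: T stays 395 K; PV = const ⇒ V₂ = 15.3 L, P₂ = 103 kPa.
W = nRT ln(V₂/V₁) = 0.479×8.314×395×ln(5.07) = 2550 J.
Work done on the gas = −W_by = -2550 J.

-2550 J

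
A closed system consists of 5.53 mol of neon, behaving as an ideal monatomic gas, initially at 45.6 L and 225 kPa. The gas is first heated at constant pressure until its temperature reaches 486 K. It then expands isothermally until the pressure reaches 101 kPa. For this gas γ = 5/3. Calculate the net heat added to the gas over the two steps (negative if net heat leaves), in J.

T₁ = P₁V₁/(nR) = 225×45.6/(5.53×8.314) = 223 K.
Step 1 — Isobaric: P stays 225 kPa; V/T = const ⇒ T₂ = 486 K, V₂ = 99.3 L.
W = PΔV = 225×(99.3−45.6) kPa·L = 12100 J.
ΔU = nCvΔT = 5.53×12.5×(486−223) = 18100 J.
Q = ΔU + W = nCpΔT = 30200 J.
State after step 1: P = 225 kPa, V = 99.3 L, T = 486 K.
Step 2 — Isothermal: T stays 486 K; PV = const ⇒ V₂ = 221 L, P₂ = 101 kPa.
ΔU = 0 (ideal gas, T constant).
W = nRT ln(V₂/V₁) = 5.53×8.314×486×ln(2.23) = 17900 J.
Q = ΔU + W = 17900 J.
Net over both steps: W = 30000 J, Q = 48100 J, ΔU = 18100 J.

48100 J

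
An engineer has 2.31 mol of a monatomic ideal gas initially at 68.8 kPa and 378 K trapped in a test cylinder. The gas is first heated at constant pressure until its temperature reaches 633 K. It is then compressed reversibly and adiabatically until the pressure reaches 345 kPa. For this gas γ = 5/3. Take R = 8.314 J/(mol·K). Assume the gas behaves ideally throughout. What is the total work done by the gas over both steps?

V₁ = nRT₁/P₁ = 2.31×8.314×378/68.8 = 106 L.
Step 1 — Isobaric: P stays 68.8 kPa; V/T = const ⇒ T₂ = 633 K, V₂ = 177 L.
W = PΔV = 68.8×(177−106) kPa·L = 4900 J.
ΔU = nCvΔT = 2.31×12.5×(633−378) = 7350 J.
Q = ΔU + W = nCpΔT = 12200 J.
State after step 1: P = 68.8 kPa, V = 177 L, T = 633 K.
Step 2 — Adiabatic: T₂/T₁ = (P₂/P₁)^((γ−1)/γ) ⇒ T₂ = 633×(5.01)^0.400 = 1210 K; V₂ = 67.2 L.
ΔU = nCvΔT = 2.31×12.5×(1210−633) = 16500 J.
Q = 0 for an adiabatic process, so W = −ΔU = -16500 J.
Net over both steps: W = -11600 J, Q = 12200 J, ΔU = 23900 J.

-11600 J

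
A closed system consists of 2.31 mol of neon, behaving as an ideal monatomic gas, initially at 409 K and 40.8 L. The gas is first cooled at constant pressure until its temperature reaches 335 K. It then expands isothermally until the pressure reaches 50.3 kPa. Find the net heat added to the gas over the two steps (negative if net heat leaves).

P₁ = nRT₁/V₁ = 2.31×8.314×409/40.8 = 193 kPa.
Step 1 — Isobaric: P stays 193 kPa; V/T = const ⇒ T₂ = 335 K, V₂ = 33.4 L.
W = PΔV = 193×(33.4−40.8) kPa·L = -1420 J.
ΔU = nCvΔT = 2.31×12.5×(335−409) = -2130 J.
Q = ΔU + W = nCpΔT = -3550 J.
State after step 1: P = 193 kPa, V = 33.4 L, T = 335 K.
Step 2 — Isothermal: T stays 335 K; PV = const ⇒ V₂ = 128 L, P₂ = 50.3 kPa.
ΔU = 0 (ideal gas, T constant).
W = nRT ln(V₂/V₁) = 2.31×8.314×335×ln(3.83) = 8640 J.
Q = ΔU + W = 8640 J.
Net over both steps: W = 7210 J, Q = 5080 J, ΔU = -2130 J.

5080 J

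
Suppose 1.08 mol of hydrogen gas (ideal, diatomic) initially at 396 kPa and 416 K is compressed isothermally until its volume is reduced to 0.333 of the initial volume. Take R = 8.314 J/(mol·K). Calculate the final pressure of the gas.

1190 kPa

V₁ = nRT₁/P₁ = 1.08×8.314×416/396 = 9.43 L.
Isothermal: T stays 416 K; PV = const ⇒ V₂ = 3.14 L, P₂ = 1190 kPa.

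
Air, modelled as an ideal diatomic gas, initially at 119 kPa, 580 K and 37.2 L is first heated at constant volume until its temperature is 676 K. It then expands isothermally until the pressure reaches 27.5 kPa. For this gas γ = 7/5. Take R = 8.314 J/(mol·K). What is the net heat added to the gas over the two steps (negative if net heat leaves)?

10200 J

n = P₁V₁/(RT₁) = 119×37.2/(8.314×580) = 0.918 mol.
Step 1 — Isochoric: V stays 37.2 L; P/T = const ⇒ T₂ = 676 K, P₂ = 139 kPa.
W = 0 (no volume change).
ΔU = nCvΔT = 0.918×20.8×(676−580) = 1830 J.
Q = ΔU = 1830 J.
State after step 1: P = 139 kPa, V = 37.2 L, T = 676 K.
Step 2 — Isothermal: T stays 676 K; PV = const ⇒ V₂ = 188 L, P₂ = 27.5 kPa.
ΔU = 0 (ideal gas, T constant).
W = nRT ln(V₂/V₁) = 0.918×8.314×676×ln(5.04) = 8350 J.
Q = ΔU + W = 8350 J.
Net over both steps: W = 8350 J, Q = 10200 J, ΔU = 1830 J.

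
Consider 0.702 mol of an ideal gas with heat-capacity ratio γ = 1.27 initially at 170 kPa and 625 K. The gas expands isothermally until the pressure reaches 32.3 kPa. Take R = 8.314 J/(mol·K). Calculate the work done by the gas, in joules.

6060 J

V₁ = nRT₁/P₁ = 0.702×8.314×625/170 = 21.5 L.
Isothermal: T stays 625 K; PV = const ⇒ V₂ = 113 L, P₂ = 32.3 kPa.
W = nRT ln(V₂/V₁) = 0.702×8.314×625×ln(5.26) = 6060 J.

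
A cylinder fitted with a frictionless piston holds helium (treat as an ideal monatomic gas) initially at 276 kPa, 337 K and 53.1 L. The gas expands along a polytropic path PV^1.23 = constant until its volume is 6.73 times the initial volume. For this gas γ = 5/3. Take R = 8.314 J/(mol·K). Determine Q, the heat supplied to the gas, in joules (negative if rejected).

14800 J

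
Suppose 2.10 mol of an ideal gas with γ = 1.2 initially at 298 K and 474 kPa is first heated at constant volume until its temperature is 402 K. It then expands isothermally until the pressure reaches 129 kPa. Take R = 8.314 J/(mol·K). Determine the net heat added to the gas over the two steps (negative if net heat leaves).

20300 J

V₁ = nRT₁/P₁ = 2.10×8.314×298/474 = 11.0 L.
Step 1 — Isochoric: V stays 11.0 L; P/T = const ⇒ T₂ = 402 K, P₂ = 639 kPa.
W = 0 (no volume change).
ΔU = nCvΔT = 2.10×41.6×(402−298) = 9080 J.
Q = ΔU = 9080 J.
State after step 1: P = 639 kPa, V = 11.0 L, T = 402 K.
Step 2 — Isothermal: T stays 402 K; PV = const ⇒ V₂ = 54.4 L, P₂ = 129 kPa.
ΔU = 0 (ideal gas, T constant).
W = nRT ln(V₂/V₁) = 2.10×8.314×402×ln(4.96) = 11200 J.
Q = ΔU + W = 11200 J.
Net over both steps: W = 11200 J, Q = 20300 J, ΔU = 9080 J.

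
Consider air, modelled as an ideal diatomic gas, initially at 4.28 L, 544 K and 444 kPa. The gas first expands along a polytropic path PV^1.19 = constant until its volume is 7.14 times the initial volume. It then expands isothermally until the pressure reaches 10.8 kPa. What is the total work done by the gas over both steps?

n = P₁V₁/(RT₁) = 444×4.28/(8.314×544) = 0.420 mol.
Step 1 — Polytropic n=1.19: T₂ = T₁(V₁/V₂)^(n−1) = 544×(0.140)^0.19 = 374 K; P₂ = P₁(V₁/V₂)^n = 42.8 kPa.
W = (P₁V₁−P₂V₂)/(n−1) = (444×4.28−42.8×30.6)/0.19 = 3120 J.
ΔU = nCvΔT = 0.420×20.8×(374−544) = -1480 J.
Q = ΔU + W = 1640 J.
State after step 1: P = 42.8 kPa, V = 30.6 L, T = 374 K.
Step 2 — Isothermal: T stays 374 K; PV = const ⇒ V₂ = 121 L, P₂ = 10.8 kPa.
ΔU = 0 (ideal gas, T constant).
W = nRT ln(V₂/V₁) = 0.420×8.314×374×ln(3.96) = 1800 J.
Q = ΔU + W = 1800 J.
Net over both steps: W = 4920 J, Q = 3440 J, ΔU = -1480 J.

4920 J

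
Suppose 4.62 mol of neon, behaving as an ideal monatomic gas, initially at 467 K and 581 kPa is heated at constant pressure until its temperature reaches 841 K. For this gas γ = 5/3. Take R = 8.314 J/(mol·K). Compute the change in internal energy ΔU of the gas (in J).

21500 J

V₁ = nRT₁/P₁ = 4.62×8.314×467/581 = 30.9 L.
Isobaric: P stays 581 kPa; V/T = const ⇒ T₂ = 841 K, V₂ = 55.6 L.
For an ideal gas ΔU = nCvΔT with Cv = (3/2)R = 12.5 J/(mol·K).
ΔU = 4.62×12.5×(841−467) = 21500 J.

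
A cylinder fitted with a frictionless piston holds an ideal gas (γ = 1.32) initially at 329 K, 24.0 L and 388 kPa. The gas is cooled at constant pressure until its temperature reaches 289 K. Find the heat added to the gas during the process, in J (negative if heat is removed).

n = P₁V₁/(RT₁) = 388×24.0/(8.314×329) = 3.40 mol.
Isobaric: P stays 388 kPa; V/T = const ⇒ T₂ = 289 K, V₂ = 21.1 L.
W = PΔV = 388×(21.1−24.0) kPa·L = -1130 J.
ΔU = nCvΔT = 3.40×26.0×(289−329) = -3540 J.
Q = ΔU + W = nCpΔT = -4670 J.

-4670 J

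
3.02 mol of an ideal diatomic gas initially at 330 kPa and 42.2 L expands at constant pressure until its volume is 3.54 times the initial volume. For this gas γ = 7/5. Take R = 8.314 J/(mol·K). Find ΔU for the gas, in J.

T₁ = P₁V₁/(nR) = 330×42.2/(3.02×8.314) = 555 K.
Isobaric: P stays 330 kPa; V/T = const ⇒ T₂ = 1960 K, V₂ = 149 L.
For an ideal gas ΔU = nCvΔT with Cv = (5/2)R = 20.8 J/(mol·K).
ΔU = 3.02×20.8×(1960−555) = 88400 J.

88400 J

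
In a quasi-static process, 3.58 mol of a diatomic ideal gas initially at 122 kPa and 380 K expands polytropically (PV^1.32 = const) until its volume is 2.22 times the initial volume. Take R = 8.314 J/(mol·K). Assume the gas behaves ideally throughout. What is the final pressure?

V₁ = nRT₁/P₁ = 3.58×8.314×380/122 = 92.7 L.
Polytropic n=1.32: T₂ = T₁(V₁/V₂)^(n−1) = 380×(0.450)^0.32 = 294 K; P₂ = P₁(V₁/V₂)^n = 42.6 kPa.

42.6 kPa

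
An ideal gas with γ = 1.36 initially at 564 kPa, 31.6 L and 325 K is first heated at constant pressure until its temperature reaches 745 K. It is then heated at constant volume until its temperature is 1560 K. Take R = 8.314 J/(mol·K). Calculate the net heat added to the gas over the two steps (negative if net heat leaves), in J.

211000 J

n = P₁V₁/(RT₁) = 564×31.6/(8.314×325) = 6.60 mol.
Step 1 — Isobaric: P stays 564 kPa; V/T = const ⇒ T₂ = 745 K, V₂ = 72.4 L.
W = PΔV = 564×(72.4−31.6) kPa·L = 23000 J.
ΔU = nCvΔT = 6.60×23.1×(745−325) = 64000 J.
Q = ΔU + W = nCpΔT = 87000 J.
State after step 1: P = 564 kPa, V = 72.4 L, T = 745 K.
Step 2 — Isochoric: V stays 72.4 L; P/T = const ⇒ T₂ = 1560 K, P₂ = 1180 kPa.
W = 0 (no volume change).
ΔU = nCvΔT = 6.60×23.1×(1560−745) = 124000 J.
Q = ΔU = 124000 J.
Net over both steps: W = 23000 J, Q = 211000 J, ΔU = 188000 J.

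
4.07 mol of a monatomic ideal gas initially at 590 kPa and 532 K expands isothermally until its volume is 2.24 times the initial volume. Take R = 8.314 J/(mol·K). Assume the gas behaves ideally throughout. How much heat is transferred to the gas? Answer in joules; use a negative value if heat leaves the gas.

14500 J

V₁ = nRT₁/P₁ = 4.07×8.314×532/590 = 30.5 L.
Isothermal: T stays 532 K; PV = const ⇒ V₂ = 68.3 L, P₂ = 263 kPa.
ΔU = 0 (ideal gas, T constant).
W = nRT ln(V₂/V₁) = 4.07×8.314×532×ln(2.24) = 14500 J.
Q = ΔU + W = 14500 J.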